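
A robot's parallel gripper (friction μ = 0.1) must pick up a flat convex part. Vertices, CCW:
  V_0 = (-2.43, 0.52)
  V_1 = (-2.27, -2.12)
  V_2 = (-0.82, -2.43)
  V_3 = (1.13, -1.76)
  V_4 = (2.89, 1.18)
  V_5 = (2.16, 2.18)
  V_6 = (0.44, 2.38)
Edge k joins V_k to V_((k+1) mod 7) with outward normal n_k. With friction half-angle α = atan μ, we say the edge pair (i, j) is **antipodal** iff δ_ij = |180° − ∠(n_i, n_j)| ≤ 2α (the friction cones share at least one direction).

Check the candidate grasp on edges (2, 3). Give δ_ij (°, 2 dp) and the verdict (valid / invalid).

α = atan 0.1 = 5.71°;  2α = 11.42°
edge 2: e_2 = (+1.95, +0.67);  n_2 = (+0.3249, -0.9457)
edge 3: e_3 = (+1.76, +2.94);  n_3 = (+0.8580, -0.5136)
∠(n_2, n_3) = 40.13°
δ = |180° − 40.13°| = 139.87°
139.87° > 2α = 11.42°  →  invalid

δ = 139.87°, invalid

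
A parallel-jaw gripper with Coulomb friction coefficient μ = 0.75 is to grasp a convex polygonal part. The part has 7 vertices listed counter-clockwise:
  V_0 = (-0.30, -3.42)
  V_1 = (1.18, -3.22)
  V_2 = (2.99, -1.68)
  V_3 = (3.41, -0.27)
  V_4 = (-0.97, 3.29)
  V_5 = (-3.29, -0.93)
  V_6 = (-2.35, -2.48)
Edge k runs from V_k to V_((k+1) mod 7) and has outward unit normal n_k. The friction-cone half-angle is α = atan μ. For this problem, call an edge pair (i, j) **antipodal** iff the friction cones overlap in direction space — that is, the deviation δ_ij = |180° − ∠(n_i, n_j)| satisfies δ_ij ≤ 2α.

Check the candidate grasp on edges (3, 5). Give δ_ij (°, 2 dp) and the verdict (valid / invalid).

δ = 19.66°, valid

α = atan 0.75 = 36.87°;  2α = 73.74°
edge 3: e_3 = (-4.38, +3.56);  n_3 = (+0.6307, +0.7760)
edge 5: e_5 = (+0.94, -1.55);  n_5 = (-0.8550, -0.5185)
∠(n_3, n_5) = 160.34°
δ = |180° − 160.34°| = 19.66°
19.66° ≤ 2α = 73.74°  →  valid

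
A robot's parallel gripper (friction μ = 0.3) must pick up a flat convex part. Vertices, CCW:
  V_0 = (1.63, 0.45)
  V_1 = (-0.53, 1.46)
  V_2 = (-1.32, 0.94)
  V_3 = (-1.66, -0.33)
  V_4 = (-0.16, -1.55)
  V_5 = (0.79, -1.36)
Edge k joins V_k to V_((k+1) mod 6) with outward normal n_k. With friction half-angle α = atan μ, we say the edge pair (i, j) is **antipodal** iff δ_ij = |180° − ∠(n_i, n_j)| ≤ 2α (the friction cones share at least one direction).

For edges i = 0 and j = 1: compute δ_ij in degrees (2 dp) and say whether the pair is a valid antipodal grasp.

α = atan 0.3 = 16.70°;  2α = 33.40°
edge 0: e_0 = (-2.16, +1.01);  n_0 = (+0.4236, +0.9059)
edge 1: e_1 = (-0.79, -0.52);  n_1 = (-0.5498, +0.8353)
∠(n_0, n_1) = 58.41°
δ = |180° − 58.41°| = 121.59°
121.59° > 2α = 33.40°  →  invalid

δ = 121.59°, invalid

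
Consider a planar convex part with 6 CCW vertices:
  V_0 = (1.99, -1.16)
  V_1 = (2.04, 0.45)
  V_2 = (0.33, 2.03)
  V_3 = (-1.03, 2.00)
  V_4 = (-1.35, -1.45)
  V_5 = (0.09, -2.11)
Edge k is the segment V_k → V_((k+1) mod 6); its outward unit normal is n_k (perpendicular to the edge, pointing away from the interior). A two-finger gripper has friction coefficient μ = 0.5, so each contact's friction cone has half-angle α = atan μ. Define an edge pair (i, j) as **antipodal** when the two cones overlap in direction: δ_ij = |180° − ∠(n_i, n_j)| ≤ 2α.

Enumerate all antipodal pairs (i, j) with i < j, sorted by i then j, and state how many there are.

α = atan 0.5 = 26.57°;  2α = 53.13°
n_0 = (+0.9995, -0.0310)
n_1 = (+0.6786, +0.7345)
n_2 = (-0.0221, +0.9998)
n_3 = (-0.9957, +0.0924)
n_4 = (-0.4167, -0.9091)
n_5 = (+0.4472, -0.8944)
  (0,1): δ = 130.96°  ·
  (0,2): δ = 86.96°  ·
  (0,3): δ = 3.52°  ✓
  (0,4): δ = 67.16°  ·
  (0,5): δ = 118.34°  ·
  (1,2): δ = 136.00°  ·
  (1,3): δ = 52.56°  ✓
  (1,4): δ = 18.11°  ✓
  (1,5): δ = 69.30°  ·
  (2,3): δ = 96.56°  ·
  (2,4): δ = 25.89°  ✓
  (2,5): δ = 25.30°  ✓
  (3,4): δ = 109.32°  ·
  (3,5): δ = 58.14°  ·
  (4,5): δ = 128.81°  ·
antipodal pairs: 5

count = 5; pairs: (0,3), (1,3), (1,4), (2,4), (2,5)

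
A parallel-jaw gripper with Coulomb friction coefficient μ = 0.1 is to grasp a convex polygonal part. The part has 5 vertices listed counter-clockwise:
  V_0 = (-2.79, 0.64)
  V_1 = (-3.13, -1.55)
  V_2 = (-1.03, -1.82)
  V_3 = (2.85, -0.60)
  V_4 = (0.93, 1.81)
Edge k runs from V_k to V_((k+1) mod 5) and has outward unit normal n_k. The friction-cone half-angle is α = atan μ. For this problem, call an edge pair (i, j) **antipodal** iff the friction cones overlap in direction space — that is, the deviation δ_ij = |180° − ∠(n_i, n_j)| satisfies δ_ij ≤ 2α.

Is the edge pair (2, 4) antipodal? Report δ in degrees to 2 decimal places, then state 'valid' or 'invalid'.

α = atan 0.1 = 5.71°;  2α = 11.42°
edge 2: e_2 = (+3.88, +1.22);  n_2 = (+0.3000, -0.9540)
edge 4: e_4 = (-3.72, -1.17);  n_4 = (-0.3000, +0.9539)
∠(n_2, n_4) = 180.00°
δ = |180° − 180.00°| = 0.00°
0.00° ≤ 2α = 11.42°  →  valid

δ = 0.00°, valid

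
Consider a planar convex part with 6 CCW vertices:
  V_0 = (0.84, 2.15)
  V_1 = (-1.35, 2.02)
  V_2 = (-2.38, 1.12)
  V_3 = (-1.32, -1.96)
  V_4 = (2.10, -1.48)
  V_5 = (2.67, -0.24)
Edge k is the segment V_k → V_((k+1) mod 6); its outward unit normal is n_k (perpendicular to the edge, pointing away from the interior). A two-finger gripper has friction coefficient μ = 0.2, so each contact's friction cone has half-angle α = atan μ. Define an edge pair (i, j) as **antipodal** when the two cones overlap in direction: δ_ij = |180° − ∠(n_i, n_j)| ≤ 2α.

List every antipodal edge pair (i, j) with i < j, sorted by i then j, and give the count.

α = atan 0.2 = 11.31°;  2α = 22.62°
n_0 = (-0.0593, +0.9982)
n_1 = (-0.6580, +0.7530)
n_2 = (-0.9456, -0.3254)
n_3 = (+0.1390, -0.9903)
n_4 = (+0.9086, -0.4177)
n_5 = (+0.7940, +0.6079)
  (0,1): δ = 142.25°  ·
  (0,2): δ = 74.41°  ·
  (0,3): δ = 4.59°  ✓
  (0,4): δ = 61.92°  ·
  (0,5): δ = 124.04°  ·
  (1,2): δ = 112.16°  ·
  (1,3): δ = 33.16°  ·
  (1,4): δ = 24.17°  ·
  (1,5): δ = 86.29°  ·
  (2,3): δ = 101.00°  ·
  (2,4): δ = 43.68°  ·
  (2,5): δ = 18.45°  ✓
  (3,4): δ = 122.68°  ·
  (3,5): δ = 60.55°  ·
  (4,5): δ = 117.87°  ·
antipodal pairs: 2

count = 2; pairs: (0,3), (2,5)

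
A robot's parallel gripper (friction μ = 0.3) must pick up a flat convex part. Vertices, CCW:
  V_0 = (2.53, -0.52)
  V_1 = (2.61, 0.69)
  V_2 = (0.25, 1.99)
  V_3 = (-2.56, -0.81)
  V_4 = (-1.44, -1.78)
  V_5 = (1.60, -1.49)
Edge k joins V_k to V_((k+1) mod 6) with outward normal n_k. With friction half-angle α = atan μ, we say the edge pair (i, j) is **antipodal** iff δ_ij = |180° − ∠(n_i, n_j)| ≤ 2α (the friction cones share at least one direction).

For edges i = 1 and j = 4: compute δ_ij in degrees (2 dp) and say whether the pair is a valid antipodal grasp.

α = atan 0.3 = 16.70°;  2α = 33.40°
edge 1: e_1 = (-2.36, +1.30);  n_1 = (+0.4825, +0.8759)
edge 4: e_4 = (+3.04, +0.29);  n_4 = (+0.0950, -0.9955)
∠(n_1, n_4) = 145.70°
δ = |180° − 145.70°| = 34.30°
34.30° > 2α = 33.40°  →  invalid

δ = 34.30°, invalid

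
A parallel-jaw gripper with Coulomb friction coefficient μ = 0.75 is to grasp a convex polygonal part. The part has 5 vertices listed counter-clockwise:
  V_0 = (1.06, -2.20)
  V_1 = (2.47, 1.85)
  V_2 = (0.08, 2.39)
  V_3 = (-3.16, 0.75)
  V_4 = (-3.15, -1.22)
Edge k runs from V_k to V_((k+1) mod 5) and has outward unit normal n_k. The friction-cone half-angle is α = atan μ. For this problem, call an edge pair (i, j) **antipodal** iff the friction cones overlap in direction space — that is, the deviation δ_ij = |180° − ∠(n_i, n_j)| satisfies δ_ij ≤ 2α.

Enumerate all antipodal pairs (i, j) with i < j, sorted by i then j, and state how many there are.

α = atan 0.75 = 36.87°;  2α = 73.74°
n_0 = (+0.9444, -0.3288)
n_1 = (+0.2204, +0.9754)
n_2 = (-0.4516, +0.8922)
n_3 = (-1.0000, -0.0051)
n_4 = (-0.2267, -0.9740)
  (0,1): δ = 83.54°  ·
  (0,2): δ = 43.96°  ✓
  (0,3): δ = 19.49°  ✓
  (0,4): δ = 96.09°  ·
  (1,2): δ = 140.42°  ·
  (1,3): δ = 76.98°  ·
  (1,4): δ = 0.37°  ✓
  (2,3): δ = 116.56°  ·
  (2,4): δ = 39.95°  ✓
  (3,4): δ = 103.39°  ·
antipodal pairs: 4

count = 4; pairs: (0,2), (0,3), (1,4), (2,4)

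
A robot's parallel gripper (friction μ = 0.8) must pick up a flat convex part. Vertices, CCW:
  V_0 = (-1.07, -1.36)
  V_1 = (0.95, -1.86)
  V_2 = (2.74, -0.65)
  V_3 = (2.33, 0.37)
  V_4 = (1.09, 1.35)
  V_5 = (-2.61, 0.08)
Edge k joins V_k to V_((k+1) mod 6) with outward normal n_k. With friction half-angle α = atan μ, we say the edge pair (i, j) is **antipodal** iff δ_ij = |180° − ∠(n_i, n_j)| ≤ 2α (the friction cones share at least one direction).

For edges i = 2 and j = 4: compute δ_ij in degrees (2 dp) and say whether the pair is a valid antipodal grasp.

α = atan 0.8 = 38.66°;  2α = 77.32°
edge 2: e_2 = (-0.41, +1.02);  n_2 = (+0.9278, +0.3730)
edge 4: e_4 = (-3.70, -1.27);  n_4 = (-0.3247, +0.9458)
∠(n_2, n_4) = 87.05°
δ = |180° − 87.05°| = 92.95°
92.95° > 2α = 77.32°  →  invalid

δ = 92.95°, invalid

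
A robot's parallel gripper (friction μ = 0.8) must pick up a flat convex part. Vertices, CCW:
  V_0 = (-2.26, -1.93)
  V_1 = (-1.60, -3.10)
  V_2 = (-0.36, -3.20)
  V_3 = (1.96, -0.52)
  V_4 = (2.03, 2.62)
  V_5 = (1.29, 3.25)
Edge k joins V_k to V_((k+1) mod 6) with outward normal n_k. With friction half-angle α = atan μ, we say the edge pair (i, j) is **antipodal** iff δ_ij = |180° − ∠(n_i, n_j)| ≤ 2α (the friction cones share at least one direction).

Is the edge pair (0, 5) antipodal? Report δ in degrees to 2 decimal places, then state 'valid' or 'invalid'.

α = atan 0.8 = 38.66°;  2α = 77.32°
edge 0: e_0 = (+0.66, -1.17);  n_0 = (-0.8710, -0.4913)
edge 5: e_5 = (-3.55, -5.18);  n_5 = (-0.8249, +0.5653)
∠(n_0, n_5) = 63.85°
δ = |180° − 63.85°| = 116.15°
116.15° > 2α = 77.32°  →  invalid

δ = 116.15°, invalid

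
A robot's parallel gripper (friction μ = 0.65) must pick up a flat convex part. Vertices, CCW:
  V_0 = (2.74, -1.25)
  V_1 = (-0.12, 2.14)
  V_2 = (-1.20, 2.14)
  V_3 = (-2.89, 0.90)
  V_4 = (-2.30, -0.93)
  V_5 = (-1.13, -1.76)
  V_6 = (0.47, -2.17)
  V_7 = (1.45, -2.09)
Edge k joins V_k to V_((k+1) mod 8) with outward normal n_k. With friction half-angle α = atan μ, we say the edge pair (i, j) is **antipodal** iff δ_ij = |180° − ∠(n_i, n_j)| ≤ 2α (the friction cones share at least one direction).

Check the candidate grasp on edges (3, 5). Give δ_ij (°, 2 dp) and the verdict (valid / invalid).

α = atan 0.65 = 33.02°;  2α = 66.05°
edge 3: e_3 = (+0.59, -1.83);  n_3 = (-0.9518, -0.3069)
edge 5: e_5 = (+1.60, -0.41);  n_5 = (-0.2482, -0.9687)
∠(n_3, n_5) = 57.76°
δ = |180° − 57.76°| = 122.24°
122.24° > 2α = 66.05°  →  invalid

δ = 122.24°, invalid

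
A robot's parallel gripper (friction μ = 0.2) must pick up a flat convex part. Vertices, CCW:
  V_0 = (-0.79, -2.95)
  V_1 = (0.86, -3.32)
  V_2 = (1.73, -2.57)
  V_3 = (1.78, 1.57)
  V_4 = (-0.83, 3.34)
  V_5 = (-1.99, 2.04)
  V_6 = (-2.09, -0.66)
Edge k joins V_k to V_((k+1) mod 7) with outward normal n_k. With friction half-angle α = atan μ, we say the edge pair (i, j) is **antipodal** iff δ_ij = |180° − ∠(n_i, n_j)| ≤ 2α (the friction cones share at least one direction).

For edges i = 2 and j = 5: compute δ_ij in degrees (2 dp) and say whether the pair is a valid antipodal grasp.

δ = 1.43°, valid

α = atan 0.2 = 11.31°;  2α = 22.62°
edge 2: e_2 = (+0.05, +4.14);  n_2 = (+0.9999, -0.0121)
edge 5: e_5 = (-0.10, -2.70);  n_5 = (-0.9993, +0.0370)
∠(n_2, n_5) = 178.57°
δ = |180° − 178.57°| = 1.43°
1.43° ≤ 2α = 22.62°  →  valid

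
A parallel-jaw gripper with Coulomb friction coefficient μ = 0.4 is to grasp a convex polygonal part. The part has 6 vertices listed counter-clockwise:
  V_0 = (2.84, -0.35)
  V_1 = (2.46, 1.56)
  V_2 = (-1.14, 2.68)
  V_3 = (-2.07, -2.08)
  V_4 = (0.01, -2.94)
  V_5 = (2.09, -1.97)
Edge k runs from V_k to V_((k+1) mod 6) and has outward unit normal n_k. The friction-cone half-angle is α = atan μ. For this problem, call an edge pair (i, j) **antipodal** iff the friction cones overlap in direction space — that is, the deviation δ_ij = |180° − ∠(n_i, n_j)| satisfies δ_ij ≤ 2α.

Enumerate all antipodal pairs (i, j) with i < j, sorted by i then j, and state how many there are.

α = atan 0.4 = 21.80°;  2α = 43.60°
n_0 = (+0.9808, +0.1951)
n_1 = (+0.2971, +0.9549)
n_2 = (-0.9814, +0.1918)
n_3 = (-0.3821, -0.9241)
n_4 = (+0.4226, -0.9063)
n_5 = (+0.9075, -0.4201)
  (0,1): δ = 118.53°  ·
  (0,2): δ = 22.31°  ✓
  (0,3): δ = 56.28°  ·
  (0,4): δ = 103.75°  ·
  (0,5): δ = 143.91°  ·
  (1,2): δ = 83.77°  ·
  (1,3): δ = 5.18°  ✓
  (1,4): δ = 42.28°  ✓
  (1,5): δ = 82.44°  ·
  (2,3): δ = 101.41°  ·
  (2,4): δ = 53.94°  ·
  (2,5): δ = 13.79°  ✓
  (3,4): δ = 132.53°  ·
  (3,5): δ = 92.38°  ·
  (4,5): δ = 139.84°  ·
antipodal pairs: 4

count = 4; pairs: (0,2), (1,3), (1,4), (2,5)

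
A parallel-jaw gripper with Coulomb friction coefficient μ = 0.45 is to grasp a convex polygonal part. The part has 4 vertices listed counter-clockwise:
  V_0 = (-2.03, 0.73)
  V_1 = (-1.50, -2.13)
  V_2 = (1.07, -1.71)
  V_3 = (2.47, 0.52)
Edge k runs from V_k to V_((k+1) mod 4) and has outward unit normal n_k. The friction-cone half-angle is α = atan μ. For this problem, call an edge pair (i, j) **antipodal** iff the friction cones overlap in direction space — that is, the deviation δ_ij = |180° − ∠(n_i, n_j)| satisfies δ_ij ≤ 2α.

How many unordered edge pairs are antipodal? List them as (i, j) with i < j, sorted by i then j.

count = 2; pairs: (0,2), (1,3)

α = atan 0.45 = 24.23°;  2α = 48.46°
n_0 = (-0.9833, -0.1822)
n_1 = (+0.1613, -0.9869)
n_2 = (+0.8469, -0.5317)
n_3 = (+0.0466, +0.9989)
  (0,1): δ = 91.22°  ·
  (0,2): δ = 42.62°  ✓
  (0,3): δ = 76.83°  ·
  (1,2): δ = 131.40°  ·
  (1,3): δ = 11.95°  ✓
  (2,3): δ = 60.55°  ·
antipodal pairs: 2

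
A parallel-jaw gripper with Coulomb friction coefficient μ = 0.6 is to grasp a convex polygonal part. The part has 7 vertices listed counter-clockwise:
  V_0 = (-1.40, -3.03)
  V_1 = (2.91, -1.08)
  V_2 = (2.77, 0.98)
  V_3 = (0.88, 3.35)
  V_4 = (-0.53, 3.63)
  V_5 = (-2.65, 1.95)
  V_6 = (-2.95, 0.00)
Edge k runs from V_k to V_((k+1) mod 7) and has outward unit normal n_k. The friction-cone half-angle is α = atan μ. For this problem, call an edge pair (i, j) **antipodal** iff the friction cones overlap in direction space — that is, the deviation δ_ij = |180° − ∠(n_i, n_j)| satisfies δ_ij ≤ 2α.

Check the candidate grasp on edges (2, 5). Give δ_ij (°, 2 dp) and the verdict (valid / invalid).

δ = 47.32°, valid

α = atan 0.6 = 30.96°;  2α = 61.93°
edge 2: e_2 = (-1.89, +2.37);  n_2 = (+0.7818, +0.6235)
edge 5: e_5 = (-0.30, -1.95);  n_5 = (-0.9884, +0.1521)
∠(n_2, n_5) = 132.68°
δ = |180° − 132.68°| = 47.32°
47.32° ≤ 2α = 61.93°  →  valid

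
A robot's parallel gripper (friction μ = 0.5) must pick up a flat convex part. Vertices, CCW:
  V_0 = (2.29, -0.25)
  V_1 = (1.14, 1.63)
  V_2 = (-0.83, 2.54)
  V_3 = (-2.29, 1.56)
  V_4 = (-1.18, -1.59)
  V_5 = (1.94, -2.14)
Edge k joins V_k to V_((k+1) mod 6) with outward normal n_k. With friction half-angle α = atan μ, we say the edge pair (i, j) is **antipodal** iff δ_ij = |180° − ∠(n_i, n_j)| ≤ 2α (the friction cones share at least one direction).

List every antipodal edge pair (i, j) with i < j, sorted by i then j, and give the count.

α = atan 0.5 = 26.57°;  2α = 53.13°
n_0 = (+0.8531, +0.5218)
n_1 = (+0.4194, +0.9078)
n_2 = (-0.5573, +0.8303)
n_3 = (-0.9432, -0.3324)
n_4 = (-0.1736, -0.9848)
n_5 = (+0.9833, -0.1821)
  (0,1): δ = 146.25°  ·
  (0,2): δ = 87.58°  ·
  (0,3): δ = 12.04°  ✓
  (0,4): δ = 48.55°  ✓
  (0,5): δ = 138.05°  ·
  (1,2): δ = 121.34°  ·
  (1,3): δ = 45.79°  ✓
  (1,4): δ = 14.80°  ✓
  (1,5): δ = 104.30°  ·
  (2,3): δ = 104.46°  ·
  (2,4): δ = 43.87°  ✓
  (2,5): δ = 45.64°  ✓
  (3,4): δ = 119.41°  ·
  (3,5): δ = 29.90°  ✓
  (4,5): δ = 90.49°  ·
antipodal pairs: 7

count = 7; pairs: (0,3), (0,4), (1,3), (1,4), (2,4), (2,5), (3,5)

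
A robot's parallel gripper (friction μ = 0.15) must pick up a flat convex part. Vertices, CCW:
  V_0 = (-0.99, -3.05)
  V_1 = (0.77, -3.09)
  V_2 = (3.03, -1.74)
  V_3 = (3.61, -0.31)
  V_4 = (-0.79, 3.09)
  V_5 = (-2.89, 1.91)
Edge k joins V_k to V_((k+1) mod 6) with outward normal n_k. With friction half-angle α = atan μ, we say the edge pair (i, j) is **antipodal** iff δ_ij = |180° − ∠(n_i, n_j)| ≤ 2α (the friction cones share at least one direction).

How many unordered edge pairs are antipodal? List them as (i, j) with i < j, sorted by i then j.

count = 1; pairs: (1,4)

α = atan 0.15 = 8.53°;  2α = 17.06°
n_0 = (-0.0227, -0.9997)
n_1 = (+0.5128, -0.8585)
n_2 = (+0.9267, -0.3759)
n_3 = (+0.6114, +0.7913)
n_4 = (-0.4899, +0.8718)
n_5 = (-0.9338, -0.3577)
  (0,1): δ = 147.85°  ·
  (0,2): δ = 110.78°  ·
  (0,3): δ = 36.39°  ·
  (0,4): δ = 30.63°  ·
  (0,5): δ = 112.26°  ·
  (1,2): δ = 142.93°  ·
  (1,3): δ = 68.55°  ·
  (1,4): δ = 1.52°  ✓
  (1,5): δ = 80.11°  ·
  (2,3): δ = 105.62°  ·
  (2,4): δ = 38.59°  ·
  (2,5): δ = 43.04°  ·
  (3,4): δ = 112.97°  ·
  (3,5): δ = 31.35°  ·
  (4,5): δ = 98.37°  ·
antipodal pairs: 1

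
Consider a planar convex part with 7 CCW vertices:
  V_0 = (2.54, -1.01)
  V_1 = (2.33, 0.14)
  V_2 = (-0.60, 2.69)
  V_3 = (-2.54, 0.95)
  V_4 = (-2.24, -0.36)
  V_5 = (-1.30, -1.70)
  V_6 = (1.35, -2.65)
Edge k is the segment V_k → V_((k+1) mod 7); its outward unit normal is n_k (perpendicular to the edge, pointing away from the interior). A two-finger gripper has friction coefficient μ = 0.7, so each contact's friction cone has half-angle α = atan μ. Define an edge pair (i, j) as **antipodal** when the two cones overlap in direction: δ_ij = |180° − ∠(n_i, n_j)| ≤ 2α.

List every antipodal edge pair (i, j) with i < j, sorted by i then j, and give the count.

count = 10; pairs: (0,2), (0,3), (0,4), (0,5), (1,3), (1,4), (1,5), (2,5), (2,6), (3,6)

α = atan 0.7 = 34.99°;  2α = 69.98°
n_0 = (+0.9837, +0.1796)
n_1 = (+0.6565, +0.7543)
n_2 = (-0.6677, +0.7444)
n_3 = (-0.9748, -0.2232)
n_4 = (-0.8187, -0.5743)
n_5 = (-0.3375, -0.9413)
n_6 = (+0.8094, -0.5873)
  (0,1): δ = 141.38°  ·
  (0,2): δ = 58.46°  ✓
  (0,3): δ = 2.55°  ✓
  (0,4): δ = 24.70°  ✓
  (0,5): δ = 59.93°  ✓
  (0,6): δ = 133.69°  ·
  (1,2): δ = 97.08°  ·
  (1,3): δ = 36.07°  ✓
  (1,4): δ = 13.92°  ✓
  (1,5): δ = 21.31°  ✓
  (1,6): δ = 95.07°  ·
  (2,3): δ = 118.99°  ·
  (2,4): δ = 96.84°  ·
  (2,5): δ = 61.61°  ✓
  (2,6): δ = 12.15°  ✓
  (3,4): δ = 157.85°  ·
  (3,5): δ = 122.62°  ·
  (3,6): δ = 48.86°  ✓
  (4,5): δ = 144.77°  ·
  (4,6): δ = 71.01°  ·
  (5,6): δ = 106.24°  ·
antipodal pairs: 10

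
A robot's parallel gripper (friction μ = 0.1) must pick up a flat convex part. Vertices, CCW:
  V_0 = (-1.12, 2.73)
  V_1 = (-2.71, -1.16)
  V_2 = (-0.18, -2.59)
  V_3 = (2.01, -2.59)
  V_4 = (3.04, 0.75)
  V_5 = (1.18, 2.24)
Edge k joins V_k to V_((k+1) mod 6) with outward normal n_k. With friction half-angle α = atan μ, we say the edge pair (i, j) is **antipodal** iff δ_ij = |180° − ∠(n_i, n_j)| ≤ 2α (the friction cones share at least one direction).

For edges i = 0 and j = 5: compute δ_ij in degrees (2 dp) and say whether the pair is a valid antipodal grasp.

α = atan 0.1 = 5.71°;  2α = 11.42°
edge 0: e_0 = (-1.59, -3.89);  n_0 = (-0.9257, +0.3784)
edge 5: e_5 = (-2.30, +0.49);  n_5 = (+0.2084, +0.9781)
∠(n_0, n_5) = 79.79°
δ = |180° − 79.79°| = 100.21°
100.21° > 2α = 11.42°  →  invalid

δ = 100.21°, invalid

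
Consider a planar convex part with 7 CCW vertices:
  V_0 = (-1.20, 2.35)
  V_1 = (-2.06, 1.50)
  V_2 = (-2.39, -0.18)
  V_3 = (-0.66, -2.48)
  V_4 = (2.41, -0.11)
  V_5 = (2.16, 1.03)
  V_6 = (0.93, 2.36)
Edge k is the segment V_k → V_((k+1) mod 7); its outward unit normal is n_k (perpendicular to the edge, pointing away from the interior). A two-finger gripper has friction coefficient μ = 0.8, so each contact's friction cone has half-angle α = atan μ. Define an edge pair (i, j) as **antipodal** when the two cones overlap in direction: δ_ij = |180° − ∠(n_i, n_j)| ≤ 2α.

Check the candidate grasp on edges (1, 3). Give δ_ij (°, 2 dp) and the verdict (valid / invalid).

δ = 41.22°, valid

α = atan 0.8 = 38.66°;  2α = 77.32°
edge 1: e_1 = (-0.33, -1.68);  n_1 = (-0.9812, +0.1927)
edge 3: e_3 = (+3.07, +2.37);  n_3 = (+0.6111, -0.7916)
∠(n_1, n_3) = 138.78°
δ = |180° − 138.78°| = 41.22°
41.22° ≤ 2α = 77.32°  →  valid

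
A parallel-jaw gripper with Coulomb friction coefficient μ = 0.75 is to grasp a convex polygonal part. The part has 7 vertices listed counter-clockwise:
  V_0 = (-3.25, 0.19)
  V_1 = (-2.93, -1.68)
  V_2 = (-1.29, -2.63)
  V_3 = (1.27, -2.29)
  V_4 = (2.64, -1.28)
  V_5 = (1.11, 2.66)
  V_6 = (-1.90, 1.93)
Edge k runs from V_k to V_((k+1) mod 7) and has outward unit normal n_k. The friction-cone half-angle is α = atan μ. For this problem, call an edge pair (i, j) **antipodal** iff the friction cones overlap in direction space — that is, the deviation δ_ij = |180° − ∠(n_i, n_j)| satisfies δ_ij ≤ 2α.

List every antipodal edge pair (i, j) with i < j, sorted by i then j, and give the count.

α = atan 0.75 = 36.87°;  2α = 73.74°
n_0 = (-0.9857, -0.1687)
n_1 = (-0.5012, -0.8653)
n_2 = (+0.1317, -0.9913)
n_3 = (+0.5934, -0.8049)
n_4 = (+0.9322, +0.3620)
n_5 = (-0.2357, +0.9718)
n_6 = (-0.7901, +0.6130)
  (0,1): δ = 129.79°  ·
  (0,2): δ = 92.15°  ·
  (0,3): δ = 63.31°  ✓
  (0,4): δ = 11.51°  ✓
  (0,5): δ = 93.92°  ·
  (0,6): δ = 132.48°  ·
  (1,2): δ = 142.35°  ·
  (1,3): δ = 113.52°  ·
  (1,4): δ = 38.70°  ✓
  (1,5): δ = 43.71°  ✓
  (1,6): δ = 82.28°  ·
  (2,3): δ = 151.17°  ·
  (2,4): δ = 76.34°  ·
  (2,5): δ = 6.07°  ✓
  (2,6): δ = 44.63°  ✓
  (3,4): δ = 105.18°  ·
  (3,5): δ = 22.77°  ✓
  (3,6): δ = 15.79°  ✓
  (4,5): δ = 97.59°  ·
  (4,6): δ = 59.03°  ✓
  (5,6): δ = 141.44°  ·
antipodal pairs: 9

count = 9; pairs: (0,3), (0,4), (1,4), (1,5), (2,5), (2,6), (3,5), (3,6), (4,6)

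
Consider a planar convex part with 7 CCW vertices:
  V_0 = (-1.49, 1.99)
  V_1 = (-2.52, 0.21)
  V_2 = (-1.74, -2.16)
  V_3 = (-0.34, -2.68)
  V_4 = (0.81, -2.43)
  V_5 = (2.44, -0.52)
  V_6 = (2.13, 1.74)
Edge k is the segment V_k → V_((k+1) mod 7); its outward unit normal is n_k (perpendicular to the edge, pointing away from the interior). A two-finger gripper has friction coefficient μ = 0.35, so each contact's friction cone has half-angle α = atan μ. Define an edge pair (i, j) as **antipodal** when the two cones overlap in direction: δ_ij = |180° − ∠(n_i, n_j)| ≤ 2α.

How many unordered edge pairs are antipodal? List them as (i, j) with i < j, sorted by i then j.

α = atan 0.35 = 19.29°;  2α = 38.58°
n_0 = (-0.8655, +0.5008)
n_1 = (-0.9499, -0.3126)
n_2 = (-0.3482, -0.9374)
n_3 = (+0.2124, -0.9772)
n_4 = (+0.7607, -0.6491)
n_5 = (+0.9907, +0.1359)
n_6 = (+0.0689, +0.9976)
  (0,1): δ = 131.73°  ·
  (0,2): δ = 80.32°  ·
  (0,3): δ = 47.68°  ·
  (0,4): δ = 10.42°  ✓
  (0,5): δ = 37.87°  ✓
  (0,6): δ = 116.11°  ·
  (1,2): δ = 128.59°  ·
  (1,3): δ = 95.95°  ·
  (1,4): δ = 58.69°  ·
  (1,5): δ = 10.41°  ✓
  (1,6): δ = 67.83°  ·
  (2,3): δ = 147.36°  ·
  (2,4): δ = 110.10°  ·
  (2,5): δ = 61.81°  ·
  (2,6): δ = 16.43°  ✓
  (3,4): δ = 142.74°  ·
  (3,5): δ = 94.45°  ·
  (3,6): δ = 16.22°  ✓
  (4,5): δ = 131.71°  ·
  (4,6): δ = 53.47°  ·
  (5,6): δ = 101.76°  ·
antipodal pairs: 5

count = 5; pairs: (0,4), (0,5), (1,5), (2,6), (3,6)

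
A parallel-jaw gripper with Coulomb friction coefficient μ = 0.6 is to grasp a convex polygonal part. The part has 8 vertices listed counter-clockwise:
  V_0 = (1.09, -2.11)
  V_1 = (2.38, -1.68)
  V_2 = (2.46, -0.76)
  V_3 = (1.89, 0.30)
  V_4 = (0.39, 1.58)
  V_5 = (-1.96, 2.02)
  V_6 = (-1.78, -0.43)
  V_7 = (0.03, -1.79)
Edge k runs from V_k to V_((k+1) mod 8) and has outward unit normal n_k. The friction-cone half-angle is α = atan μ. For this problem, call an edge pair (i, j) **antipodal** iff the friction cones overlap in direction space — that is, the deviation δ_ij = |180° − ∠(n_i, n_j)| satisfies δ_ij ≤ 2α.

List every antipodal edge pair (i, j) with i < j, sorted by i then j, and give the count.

count = 12; pairs: (0,3), (0,4), (1,5), (1,6), (2,5), (2,6), (2,7), (3,5), (3,6), (3,7), (4,6), (4,7)

α = atan 0.6 = 30.96°;  2α = 61.93°
n_0 = (+0.3162, -0.9487)
n_1 = (+0.9962, -0.0866)
n_2 = (+0.8807, +0.4736)
n_3 = (+0.6491, +0.7607)
n_4 = (+0.1840, +0.9829)
n_5 = (-0.9973, -0.0733)
n_6 = (-0.6007, -0.7995)
n_7 = (-0.2890, -0.9573)
  (0,1): δ = 113.40°  ·
  (0,2): δ = 80.17°  ·
  (0,3): δ = 58.91°  ✓
  (0,4): δ = 29.04°  ✓
  (0,5): δ = 75.77°  ·
  (0,6): δ = 124.64°  ·
  (0,7): δ = 144.77°  ·
  (1,2): δ = 146.76°  ·
  (1,3): δ = 125.51°  ·
  (1,4): δ = 95.64°  ·
  (1,5): δ = 9.17°  ✓
  (1,6): δ = 58.05°  ✓
  (1,7): δ = 78.17°  ·
  (2,3): δ = 158.74°  ·
  (2,4): δ = 128.87°  ·
  (2,5): δ = 24.07°  ✓
  (2,6): δ = 24.81°  ✓
  (2,7): δ = 44.93°  ✓
  (3,4): δ = 150.13°  ·
  (3,5): δ = 45.32°  ✓
  (3,6): δ = 3.55°  ✓
  (3,7): δ = 23.68°  ✓
  (4,5): δ = 75.19°  ·
  (4,6): δ = 26.32°  ✓
  (4,7): δ = 6.19°  ✓
  (5,6): δ = 131.12°  ·
  (5,7): δ = 111.00°  ·
  (6,7): δ = 159.88°  ·
antipodal pairs: 12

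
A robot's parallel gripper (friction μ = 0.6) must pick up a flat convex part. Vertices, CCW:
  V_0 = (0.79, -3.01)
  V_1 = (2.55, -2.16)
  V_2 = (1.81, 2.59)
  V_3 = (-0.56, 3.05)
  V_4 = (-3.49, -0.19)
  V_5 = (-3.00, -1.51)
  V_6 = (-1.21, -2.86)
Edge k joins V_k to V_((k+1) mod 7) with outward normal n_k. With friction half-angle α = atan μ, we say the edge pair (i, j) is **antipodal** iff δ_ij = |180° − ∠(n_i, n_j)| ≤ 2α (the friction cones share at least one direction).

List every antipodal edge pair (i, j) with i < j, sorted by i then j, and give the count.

count = 9; pairs: (0,2), (0,3), (1,3), (1,4), (1,5), (2,4), (2,5), (2,6), (3,6)

α = atan 0.6 = 30.96°;  2α = 61.93°
n_0 = (+0.4349, -0.9005)
n_1 = (+0.9881, +0.1539)
n_2 = (+0.1905, +0.9817)
n_3 = (-0.7417, +0.6707)
n_4 = (-0.9375, -0.3480)
n_5 = (-0.6021, -0.7984)
n_6 = (-0.0748, -0.9972)
  (0,1): δ = 106.92°  ·
  (0,2): δ = 36.76°  ✓
  (0,3): δ = 22.10°  ✓
  (0,4): δ = 84.59°  ·
  (0,5): δ = 117.20°  ·
  (0,6): δ = 149.93°  ·
  (1,2): δ = 109.84°  ·
  (1,3): δ = 50.98°  ✓
  (1,4): δ = 11.51°  ✓
  (1,5): δ = 44.12°  ✓
  (1,6): δ = 76.86°  ·
  (2,3): δ = 121.14°  ·
  (2,4): δ = 58.65°  ✓
  (2,5): δ = 26.04°  ✓
  (2,6): δ = 6.69°  ✓
  (3,4): δ = 117.51°  ·
  (3,5): δ = 84.90°  ·
  (3,6): δ = 52.17°  ✓
  (4,5): δ = 147.39°  ·
  (4,6): δ = 114.65°  ·
  (5,6): δ = 147.27°  ·
antipodal pairs: 9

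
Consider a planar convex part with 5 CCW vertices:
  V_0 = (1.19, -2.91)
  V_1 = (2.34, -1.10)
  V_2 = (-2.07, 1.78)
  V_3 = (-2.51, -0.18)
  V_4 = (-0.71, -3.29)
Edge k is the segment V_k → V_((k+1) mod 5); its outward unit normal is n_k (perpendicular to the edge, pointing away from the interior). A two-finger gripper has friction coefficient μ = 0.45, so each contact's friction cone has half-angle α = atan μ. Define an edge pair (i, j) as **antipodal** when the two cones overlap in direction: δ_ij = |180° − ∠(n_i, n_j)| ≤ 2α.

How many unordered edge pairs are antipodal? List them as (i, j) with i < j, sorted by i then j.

α = atan 0.45 = 24.23°;  2α = 48.46°
n_0 = (+0.8440, -0.5363)
n_1 = (+0.5468, +0.8373)
n_2 = (-0.9757, +0.2190)
n_3 = (-0.8655, -0.5009)
n_4 = (+0.1961, -0.9806)
  (0,1): δ = 90.72°  ·
  (0,2): δ = 19.78°  ✓
  (0,3): δ = 62.49°  ·
  (0,4): δ = 133.74°  ·
  (1,2): δ = 69.51°  ·
  (1,3): δ = 26.79°  ✓
  (1,4): δ = 44.46°  ✓
  (2,3): δ = 137.29°  ·
  (2,4): δ = 66.04°  ·
  (3,4): δ = 108.75°  ·
antipodal pairs: 3

count = 3; pairs: (0,2), (1,3), (1,4)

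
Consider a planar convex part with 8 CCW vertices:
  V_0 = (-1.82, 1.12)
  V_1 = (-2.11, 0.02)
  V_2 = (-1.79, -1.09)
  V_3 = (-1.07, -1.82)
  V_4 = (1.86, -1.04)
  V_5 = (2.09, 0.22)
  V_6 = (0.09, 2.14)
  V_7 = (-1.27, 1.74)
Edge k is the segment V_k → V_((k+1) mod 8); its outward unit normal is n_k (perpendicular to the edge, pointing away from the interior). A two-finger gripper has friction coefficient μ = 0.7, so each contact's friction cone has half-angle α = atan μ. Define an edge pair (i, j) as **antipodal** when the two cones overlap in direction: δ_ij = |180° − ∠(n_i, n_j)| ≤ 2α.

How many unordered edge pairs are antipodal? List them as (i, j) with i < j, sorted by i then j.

count = 13; pairs: (0,3), (0,4), (0,5), (1,4), (1,5), (2,4), (2,5), (2,6), (3,5), (3,6), (3,7), (4,6), (4,7)

α = atan 0.7 = 34.99°;  2α = 69.98°
n_0 = (-0.9670, +0.2549)
n_1 = (-0.9609, -0.2770)
n_2 = (-0.7120, -0.7022)
n_3 = (+0.2573, -0.9663)
n_4 = (+0.9837, -0.1796)
n_5 = (+0.6925, +0.7214)
n_6 = (-0.2822, +0.9594)
n_7 = (-0.7481, +0.6636)
  (0,1): δ = 149.15°  ·
  (0,2): δ = 120.63°  ·
  (0,3): δ = 60.32°  ✓
  (0,4): δ = 4.42°  ✓
  (0,5): δ = 60.94°  ✓
  (0,6): δ = 121.16°  ·
  (0,7): δ = 153.19°  ·
  (1,2): δ = 151.48°  ·
  (1,3): δ = 91.17°  ·
  (1,4): δ = 26.43°  ✓
  (1,5): δ = 30.09°  ✓
  (1,6): δ = 90.31°  ·
  (1,7): δ = 122.34°  ·
  (2,3): δ = 119.70°  ·
  (2,4): δ = 54.95°  ✓
  (2,5): δ = 1.56°  ✓
  (2,6): δ = 61.78°  ✓
  (2,7): δ = 93.82°  ·
  (3,4): δ = 115.25°  ·
  (3,5): δ = 58.74°  ✓
  (3,6): δ = 1.48°  ✓
  (3,7): δ = 33.52°  ✓
  (4,5): δ = 123.49°  ·
  (4,6): δ = 63.27°  ✓
  (4,7): δ = 31.23°  ✓
  (5,6): δ = 119.78°  ·
  (5,7): δ = 87.75°  ·
  (6,7): δ = 147.97°  ·
antipodal pairs: 13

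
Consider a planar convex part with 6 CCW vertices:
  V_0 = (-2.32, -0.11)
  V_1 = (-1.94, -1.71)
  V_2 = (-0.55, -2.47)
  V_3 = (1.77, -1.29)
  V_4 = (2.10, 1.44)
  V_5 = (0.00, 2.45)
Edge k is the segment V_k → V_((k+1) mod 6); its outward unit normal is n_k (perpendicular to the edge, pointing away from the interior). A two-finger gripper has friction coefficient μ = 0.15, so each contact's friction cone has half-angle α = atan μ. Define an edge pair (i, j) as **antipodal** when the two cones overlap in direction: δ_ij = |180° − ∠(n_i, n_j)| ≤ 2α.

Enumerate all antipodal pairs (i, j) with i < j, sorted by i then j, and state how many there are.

α = atan 0.15 = 8.53°;  2α = 17.06°
n_0 = (-0.9729, -0.2311)
n_1 = (-0.4797, -0.8774)
n_2 = (+0.4534, -0.8913)
n_3 = (+0.9928, -0.1200)
n_4 = (+0.4334, +0.9012)
n_5 = (-0.7410, +0.6715)
  (0,1): δ = 132.03°  ·
  (0,2): δ = 76.40°  ·
  (0,3): δ = 20.25°  ·
  (0,4): δ = 50.95°  ·
  (0,5): δ = 124.46°  ·
  (1,2): δ = 124.37°  ·
  (1,3): δ = 68.22°  ·
  (1,4): δ = 2.98°  ✓
  (1,5): δ = 76.48°  ·
  (2,3): δ = 123.85°  ·
  (2,4): δ = 52.64°  ·
  (2,5): δ = 20.86°  ·
  (3,4): δ = 108.79°  ·
  (3,5): δ = 35.29°  ·
  (4,5): δ = 106.50°  ·
antipodal pairs: 1

count = 1; pairs: (1,4)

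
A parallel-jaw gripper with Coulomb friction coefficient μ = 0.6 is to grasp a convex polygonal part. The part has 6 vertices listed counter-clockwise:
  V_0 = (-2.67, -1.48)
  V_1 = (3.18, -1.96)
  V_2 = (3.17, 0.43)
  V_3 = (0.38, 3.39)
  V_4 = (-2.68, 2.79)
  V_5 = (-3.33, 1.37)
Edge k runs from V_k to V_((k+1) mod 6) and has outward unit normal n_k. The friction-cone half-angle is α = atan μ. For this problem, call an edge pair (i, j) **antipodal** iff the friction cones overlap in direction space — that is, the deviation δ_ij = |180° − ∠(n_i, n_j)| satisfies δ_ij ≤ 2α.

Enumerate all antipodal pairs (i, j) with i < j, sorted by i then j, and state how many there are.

count = 5; pairs: (0,2), (0,3), (1,4), (1,5), (2,5)

α = atan 0.6 = 30.96°;  2α = 61.93°
n_0 = (-0.0818, -0.9967)
n_1 = (+1.0000, +0.0042)
n_2 = (+0.7277, +0.6859)
n_3 = (-0.1924, +0.9813)
n_4 = (-0.9093, +0.4162)
n_5 = (-0.9742, -0.2256)
  (0,1): δ = 85.07°  ·
  (0,2): δ = 42.00°  ✓
  (0,3): δ = 15.78°  ✓
  (0,4): δ = 70.09°  ·
  (0,5): δ = 107.73°  ·
  (1,2): δ = 136.93°  ·
  (1,3): δ = 79.15°  ·
  (1,4): δ = 24.84°  ✓
  (1,5): δ = 12.80°  ✓
  (2,3): δ = 122.21°  ·
  (2,4): δ = 67.90°  ·
  (2,5): δ = 30.27°  ✓
  (3,4): δ = 125.69°  ·
  (3,5): δ = 88.06°  ·
  (4,5): δ = 142.37°  ·
antipodal pairs: 5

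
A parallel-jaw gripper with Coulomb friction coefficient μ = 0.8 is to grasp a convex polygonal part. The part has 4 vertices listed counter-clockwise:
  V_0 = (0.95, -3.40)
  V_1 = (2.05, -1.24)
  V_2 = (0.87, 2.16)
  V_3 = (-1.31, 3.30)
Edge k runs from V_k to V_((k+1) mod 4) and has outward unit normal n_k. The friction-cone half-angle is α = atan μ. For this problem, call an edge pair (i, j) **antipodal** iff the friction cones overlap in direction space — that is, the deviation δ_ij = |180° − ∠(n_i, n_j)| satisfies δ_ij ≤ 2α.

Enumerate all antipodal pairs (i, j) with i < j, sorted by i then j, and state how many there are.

count = 3; pairs: (0,3), (1,3), (2,3)

α = atan 0.8 = 38.66°;  2α = 77.32°
n_0 = (+0.8911, -0.4538)
n_1 = (+0.9447, +0.3279)
n_2 = (+0.4634, +0.8861)
n_3 = (-0.9475, -0.3196)
  (0,1): δ = 133.87°  ·
  (0,2): δ = 90.62°  ·
  (0,3): δ = 45.63°  ✓
  (1,2): δ = 136.75°  ·
  (1,3): δ = 0.50°  ✓
  (2,3): δ = 43.75°  ✓
antipodal pairs: 3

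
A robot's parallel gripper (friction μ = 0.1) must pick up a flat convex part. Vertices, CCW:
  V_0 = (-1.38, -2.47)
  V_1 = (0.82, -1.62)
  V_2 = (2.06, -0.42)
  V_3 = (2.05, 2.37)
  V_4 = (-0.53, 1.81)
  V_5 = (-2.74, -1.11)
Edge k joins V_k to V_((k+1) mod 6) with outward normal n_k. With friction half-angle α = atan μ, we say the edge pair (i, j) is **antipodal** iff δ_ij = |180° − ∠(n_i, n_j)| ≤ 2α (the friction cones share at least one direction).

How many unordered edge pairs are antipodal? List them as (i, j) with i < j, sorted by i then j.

α = atan 0.1 = 5.71°;  2α = 11.42°
n_0 = (+0.3604, -0.9328)
n_1 = (+0.6954, -0.7186)
n_2 = (+1.0000, +0.0036)
n_3 = (-0.2121, +0.9772)
n_4 = (-0.7974, +0.6035)
n_5 = (-0.7071, -0.7071)
  (0,1): δ = 157.06°  ·
  (0,2): δ = 110.92°  ·
  (0,3): δ = 8.88°  ✓
  (0,4): δ = 31.76°  ·
  (0,5): δ = 113.88°  ·
  (1,2): δ = 133.86°  ·
  (1,3): δ = 31.81°  ·
  (1,4): δ = 8.82°  ✓
  (1,5): δ = 90.94°  ·
  (2,3): δ = 77.96°  ·
  (2,4): δ = 37.33°  ·
  (2,5): δ = 44.79°  ·
  (3,4): δ = 139.37°  ·
  (3,5): δ = 57.25°  ·
  (4,5): δ = 97.88°  ·
antipodal pairs: 2

count = 2; pairs: (0,3), (1,4)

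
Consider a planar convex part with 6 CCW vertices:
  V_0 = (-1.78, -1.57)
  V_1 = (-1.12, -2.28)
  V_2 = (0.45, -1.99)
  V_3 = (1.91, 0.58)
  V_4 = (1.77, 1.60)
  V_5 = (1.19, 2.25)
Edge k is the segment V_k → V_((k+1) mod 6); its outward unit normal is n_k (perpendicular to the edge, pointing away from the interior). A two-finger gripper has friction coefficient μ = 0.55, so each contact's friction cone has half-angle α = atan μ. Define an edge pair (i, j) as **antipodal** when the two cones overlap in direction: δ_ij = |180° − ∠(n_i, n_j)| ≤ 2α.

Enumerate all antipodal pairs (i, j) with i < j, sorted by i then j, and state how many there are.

α = atan 0.55 = 28.81°;  2α = 57.62°
n_0 = (-0.7324, -0.6808)
n_1 = (+0.1816, -0.9834)
n_2 = (+0.8695, -0.4940)
n_3 = (+0.9907, +0.1360)
n_4 = (+0.7461, +0.6658)
n_5 = (-0.7895, +0.6138)
  (0,1): δ = 122.44°  ·
  (0,2): δ = 72.51°  ·
  (0,3): δ = 35.09°  ✓
  (0,4): δ = 1.17°  ✓
  (0,5): δ = 99.23°  ·
  (1,2): δ = 130.07°  ·
  (1,3): δ = 92.65°  ·
  (1,4): δ = 58.72°  ·
  (1,5): δ = 41.67°  ✓
  (2,3): δ = 142.58°  ·
  (2,4): δ = 108.66°  ·
  (2,5): δ = 8.26°  ✓
  (3,4): δ = 146.07°  ·
  (3,5): δ = 45.68°  ✓
  (4,5): δ = 79.61°  ·
antipodal pairs: 5

count = 5; pairs: (0,3), (0,4), (1,5), (2,5), (3,5)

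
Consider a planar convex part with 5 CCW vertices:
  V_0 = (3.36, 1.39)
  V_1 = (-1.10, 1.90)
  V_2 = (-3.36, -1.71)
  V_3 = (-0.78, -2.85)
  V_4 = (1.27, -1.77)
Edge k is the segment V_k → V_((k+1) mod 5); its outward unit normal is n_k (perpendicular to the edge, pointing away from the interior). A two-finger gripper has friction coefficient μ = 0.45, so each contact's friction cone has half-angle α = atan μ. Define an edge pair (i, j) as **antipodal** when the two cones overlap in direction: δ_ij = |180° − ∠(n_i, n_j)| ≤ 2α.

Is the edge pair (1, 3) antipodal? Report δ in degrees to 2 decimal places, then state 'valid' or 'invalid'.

α = atan 0.45 = 24.23°;  2α = 48.46°
edge 1: e_1 = (-2.26, -3.61);  n_1 = (-0.8476, +0.5306)
edge 3: e_3 = (+2.05, +1.08);  n_3 = (+0.4661, -0.8847)
∠(n_1, n_3) = 149.83°
δ = |180° − 149.83°| = 30.17°
30.17° ≤ 2α = 48.46°  →  valid

δ = 30.17°, valid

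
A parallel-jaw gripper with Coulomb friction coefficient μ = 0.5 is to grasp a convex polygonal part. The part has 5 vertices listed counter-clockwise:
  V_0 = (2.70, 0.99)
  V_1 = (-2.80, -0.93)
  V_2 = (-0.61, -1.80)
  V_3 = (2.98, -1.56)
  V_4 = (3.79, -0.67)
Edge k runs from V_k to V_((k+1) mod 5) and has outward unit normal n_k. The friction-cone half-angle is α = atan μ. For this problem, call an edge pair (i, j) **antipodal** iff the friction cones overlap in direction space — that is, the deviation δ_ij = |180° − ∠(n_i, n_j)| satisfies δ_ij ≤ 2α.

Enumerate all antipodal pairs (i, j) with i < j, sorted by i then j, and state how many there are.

count = 4; pairs: (0,1), (0,2), (0,3), (1,4)

α = atan 0.5 = 26.57°;  2α = 53.13°
n_0 = (-0.3296, +0.9441)
n_1 = (-0.3692, -0.9294)
n_2 = (+0.0667, -0.9978)
n_3 = (+0.7396, -0.6731)
n_4 = (+0.8359, +0.5489)
  (0,1): δ = 40.91°  ✓
  (0,2): δ = 15.42°  ✓
  (0,3): δ = 28.45°  ✓
  (0,4): δ = 104.05°  ·
  (1,2): δ = 154.51°  ·
  (1,3): δ = 110.64°  ·
  (1,4): δ = 35.04°  ✓
  (2,3): δ = 136.13°  ·
  (2,4): δ = 60.53°  ·
  (3,4): δ = 104.40°  ·
antipodal pairs: 4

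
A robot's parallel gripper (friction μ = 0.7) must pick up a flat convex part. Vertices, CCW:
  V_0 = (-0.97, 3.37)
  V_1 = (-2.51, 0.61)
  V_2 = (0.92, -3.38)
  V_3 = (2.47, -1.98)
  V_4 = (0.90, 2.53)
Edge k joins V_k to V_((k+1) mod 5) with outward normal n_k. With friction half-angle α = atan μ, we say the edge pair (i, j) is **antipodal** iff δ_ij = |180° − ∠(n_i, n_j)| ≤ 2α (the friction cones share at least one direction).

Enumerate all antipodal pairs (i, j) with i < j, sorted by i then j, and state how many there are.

α = atan 0.7 = 34.99°;  2α = 69.98°
n_0 = (-0.8733, +0.4873)
n_1 = (-0.7583, -0.6519)
n_2 = (+0.6703, -0.7421)
n_3 = (+0.9444, +0.3288)
n_4 = (+0.4098, +0.9122)
  (0,1): δ = 110.16°  ·
  (0,2): δ = 18.75°  ✓
  (0,3): δ = 48.35°  ✓
  (0,4): δ = 94.97°  ·
  (1,2): δ = 88.59°  ·
  (1,3): δ = 21.49°  ✓
  (1,4): δ = 25.13°  ✓
  (2,3): δ = 112.90°  ·
  (2,4): δ = 66.28°  ✓
  (3,4): δ = 133.38°  ·
antipodal pairs: 5

count = 5; pairs: (0,2), (0,3), (1,3), (1,4), (2,4)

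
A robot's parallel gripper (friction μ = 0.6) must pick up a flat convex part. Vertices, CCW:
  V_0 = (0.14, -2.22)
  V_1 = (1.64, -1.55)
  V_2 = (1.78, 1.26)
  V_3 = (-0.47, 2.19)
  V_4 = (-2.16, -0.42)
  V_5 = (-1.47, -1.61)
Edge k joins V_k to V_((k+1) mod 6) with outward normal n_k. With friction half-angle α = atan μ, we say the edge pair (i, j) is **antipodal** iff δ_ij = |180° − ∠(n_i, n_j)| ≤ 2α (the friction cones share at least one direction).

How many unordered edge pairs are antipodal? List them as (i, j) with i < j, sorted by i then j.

count = 6; pairs: (0,2), (0,3), (1,3), (1,4), (2,4), (2,5)

α = atan 0.6 = 30.96°;  2α = 61.93°
n_0 = (+0.4078, -0.9131)
n_1 = (+0.9988, -0.0498)
n_2 = (+0.3820, +0.9242)
n_3 = (-0.8394, +0.5435)
n_4 = (-0.8651, -0.5016)
n_5 = (-0.3543, -0.9351)
  (0,1): δ = 116.92°  ·
  (0,2): δ = 46.53°  ✓
  (0,3): δ = 33.01°  ✓
  (0,4): δ = 96.04°  ·
  (0,5): δ = 135.18°  ·
  (1,2): δ = 109.60°  ·
  (1,3): δ = 30.07°  ✓
  (1,4): δ = 32.96°  ✓
  (1,5): δ = 72.10°  ·
  (2,3): δ = 100.47°  ·
  (2,4): δ = 37.44°  ✓
  (2,5): δ = 1.71°  ✓
  (3,4): δ = 116.97°  ·
  (3,5): δ = 77.83°  ·
  (4,5): δ = 140.86°  ·
antipodal pairs: 6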